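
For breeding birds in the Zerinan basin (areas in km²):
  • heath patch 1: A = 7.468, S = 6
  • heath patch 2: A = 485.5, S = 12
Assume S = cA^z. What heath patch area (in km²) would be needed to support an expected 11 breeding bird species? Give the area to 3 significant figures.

287 km²

z = ln(12/6) / ln(485.5/7.468) = 0.6931 / 4.1746 = 0.1660
c = 6 / 7.468^0.1660 = 6 / 1.396 = 4.297
A = (11/4.297)^(1/0.1660) ⇒ ln A = ln(2.56)/0.1660 = 5.6611
A = e^5.6611 ≈ 287.5 km²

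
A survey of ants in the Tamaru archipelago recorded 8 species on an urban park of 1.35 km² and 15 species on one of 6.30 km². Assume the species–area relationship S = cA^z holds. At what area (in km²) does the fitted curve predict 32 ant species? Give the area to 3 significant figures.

z = ln(15/8) / ln(6.3/1.35) = 0.6286 / 1.5404 = 0.4081
c = 8 / 1.35^0.4081 = 8 / 1.13 = 7.078
A = (32/7.078)^(1/0.4081) ⇒ ln A = ln(4.521)/0.4081 = 3.6973
A = e^3.6973 ≈ 40.34 km²

40.3 km²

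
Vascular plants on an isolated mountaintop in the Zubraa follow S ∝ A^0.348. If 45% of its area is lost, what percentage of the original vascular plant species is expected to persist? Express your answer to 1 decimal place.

S_new/S_old = (A_new/A_old)^z = 0.55^0.348
= exp(0.348 × ln 0.55) = exp(0.348 × -0.5978) = exp(-0.2080) ≈ 0.8122

81.2%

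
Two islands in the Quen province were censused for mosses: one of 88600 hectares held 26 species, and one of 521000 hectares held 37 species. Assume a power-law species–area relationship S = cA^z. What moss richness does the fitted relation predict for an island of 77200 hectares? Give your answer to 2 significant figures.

25

z = ln(37/26) / ln(521000/88600) = 0.3528 / 1.7716 = 0.1992
c = 26 / 88600^0.1992 = 26 / 9.667 = 2.69
S₃ = 2.69 × 77200^0.1992 = 2.69 × 9.405 ≈ 25.3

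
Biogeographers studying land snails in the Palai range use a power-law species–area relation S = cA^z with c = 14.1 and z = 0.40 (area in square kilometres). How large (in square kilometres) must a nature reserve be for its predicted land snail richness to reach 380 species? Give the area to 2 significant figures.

3800 square kilometres

380 = 14.1 × A^0.4  ⇒  A^0.4 = 380/14.1 = 26.95
ln A = ln(26.95) / 0.4 = 3.2940 / 0.4 = 8.2350
A = e^8.2350 ≈ 3771 square kilometres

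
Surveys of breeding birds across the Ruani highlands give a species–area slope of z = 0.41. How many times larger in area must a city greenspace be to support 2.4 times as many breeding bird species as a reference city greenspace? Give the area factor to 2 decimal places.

8.46

(A₂/A₁)^0.41 = 2.4, so A₂/A₁ = 2.4^(1/0.41) = 2.4^2.439
ln(A₂/A₁) = ln 2.4 / 0.41 = 0.8755 / 0.41 = 2.1353
A₂/A₁ = e^2.1353 ≈ 8.459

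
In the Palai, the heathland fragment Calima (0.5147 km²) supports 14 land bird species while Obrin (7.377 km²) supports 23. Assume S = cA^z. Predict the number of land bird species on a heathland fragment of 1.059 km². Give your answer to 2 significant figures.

z = ln(23/14) / ln(7.377/0.5147) = 0.4964 / 2.6625 = 0.1865
c = 14 / 0.5147^0.1865 = 14 / 0.8835 = 15.85
S₃ = 15.85 × 1.059^0.1865 = 15.85 × 1.011 ≈ 16.02

16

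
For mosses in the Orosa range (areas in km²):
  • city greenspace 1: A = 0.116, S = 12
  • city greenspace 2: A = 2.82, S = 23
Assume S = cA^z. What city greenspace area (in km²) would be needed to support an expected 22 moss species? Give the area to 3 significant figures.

2.27 km²

z = ln(23/12) / ln(2.82/0.116) = 0.6506 / 3.1909 = 0.2039
c = 12 / 0.116^0.2039 = 12 / 0.6445 = 18.62
A = (22/18.62)^(1/0.2039) ⇒ ln A = ln(1.182)/0.2039 = 0.8187
A = e^0.8187 ≈ 2.268 km²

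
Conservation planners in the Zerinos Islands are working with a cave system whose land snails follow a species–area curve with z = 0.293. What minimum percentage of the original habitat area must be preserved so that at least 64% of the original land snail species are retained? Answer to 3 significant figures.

Need (A_new/A_old)^0.293 = 0.64, so A_new/A_old = 0.64^(1/0.293) = 0.64^3.413
ln(A_new/A_old) = ln 0.64 / 0.293 = -0.4463 / 0.293 = -1.5232
A_new/A_old = e^-1.5232 ≈ 0.218

21.8%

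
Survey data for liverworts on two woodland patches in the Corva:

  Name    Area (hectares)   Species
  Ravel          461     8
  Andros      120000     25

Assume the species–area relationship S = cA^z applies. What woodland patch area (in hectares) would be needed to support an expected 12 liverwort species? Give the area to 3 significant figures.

3340 hectares

z = ln(25/8) / ln(120000/461) = 1.1394 / 5.5618 = 0.2049
c = 8 / 461^0.2049 = 8 / 3.513 = 2.277
A = (12/2.277)^(1/0.2049) ⇒ ln A = ln(5.27)/0.2049 = 8.1126
A = e^8.1126 ≈ 3336 hectares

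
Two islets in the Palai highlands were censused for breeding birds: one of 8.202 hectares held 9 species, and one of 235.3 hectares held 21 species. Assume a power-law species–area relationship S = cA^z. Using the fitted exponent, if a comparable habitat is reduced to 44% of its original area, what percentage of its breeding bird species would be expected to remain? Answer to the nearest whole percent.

81%

z = ln(21/9) / ln(235.3/8.202) = 0.8473 / 3.3565 = 0.2524
S_new/S_old = (A_new/A_old)^z = 0.44^0.2524 = exp(0.2524 × -0.8210) = 0.8128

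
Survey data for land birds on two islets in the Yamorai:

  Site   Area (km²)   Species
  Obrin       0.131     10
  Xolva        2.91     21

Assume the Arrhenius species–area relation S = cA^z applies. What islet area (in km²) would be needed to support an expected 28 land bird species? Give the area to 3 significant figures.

z = ln(21/10) / ln(2.91/0.131) = 0.7419 / 3.1007 = 0.2393
c = 10 / 0.131^0.2393 = 10 / 0.6149 = 16.26
A = (28/16.26)^(1/0.2393) ⇒ ln A = ln(1.722)/0.2393 = 2.2704
A = e^2.2704 ≈ 9.684 km²

9.68 km²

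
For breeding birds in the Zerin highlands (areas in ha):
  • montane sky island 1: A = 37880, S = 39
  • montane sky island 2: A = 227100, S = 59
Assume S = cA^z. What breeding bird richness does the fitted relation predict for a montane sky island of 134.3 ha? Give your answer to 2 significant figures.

11

z = ln(59/39) / ln(227100/37880) = 0.4140 / 1.7910 = 0.2311
c = 39 / 37880^0.2311 = 39 / 11.44 = 3.41
S₃ = 3.41 × 134.3^0.2311 = 3.41 × 3.104 ≈ 10.58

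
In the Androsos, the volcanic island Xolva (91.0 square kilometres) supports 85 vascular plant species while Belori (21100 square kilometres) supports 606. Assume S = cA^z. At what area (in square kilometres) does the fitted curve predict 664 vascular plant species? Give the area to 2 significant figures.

z = ln(606/85) / ln(21100/91) = 1.9642 / 5.4462 = 0.3607
c = 85 / 91^0.3607 = 85 / 5.088 = 16.71
A = (664/16.71)^(1/0.3607) ⇒ ln A = ln(39.75)/0.3607 = 10.2105
A = e^10.2105 ≈ 27186 square kilometres

27000 square kilometres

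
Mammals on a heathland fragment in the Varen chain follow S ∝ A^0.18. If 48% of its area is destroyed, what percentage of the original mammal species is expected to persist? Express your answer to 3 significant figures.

88.9%

S_new/S_old = (A_new/A_old)^z = 0.52^0.18
= exp(0.18 × ln 0.52) = exp(0.18 × -0.6539) = exp(-0.1177) ≈ 0.889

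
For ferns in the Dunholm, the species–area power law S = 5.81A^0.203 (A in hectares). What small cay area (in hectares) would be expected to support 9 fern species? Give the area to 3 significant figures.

8.64 hectares

9 = 5.81 × A^0.203  ⇒  A^0.203 = 9/5.81 = 1.549
ln A = ln(1.549) / 0.203 = 0.4376 / 0.203 = 2.1559
A = e^2.1559 ≈ 8.636 hectares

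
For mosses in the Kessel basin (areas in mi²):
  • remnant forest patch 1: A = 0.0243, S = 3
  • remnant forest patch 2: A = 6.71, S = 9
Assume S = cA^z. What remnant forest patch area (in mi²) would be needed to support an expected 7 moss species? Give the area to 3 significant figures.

1.85 mi²

z = ln(9/3) / ln(6.71/0.0243) = 1.0986 / 5.6209 = 0.1955
c = 3 / 0.0243^0.1955 = 3 / 0.4836 = 6.204
A = (7/6.204)^(1/0.1955) ⇒ ln A = ln(1.128)/0.1955 = 0.6178
A = e^0.6178 ≈ 1.855 mi²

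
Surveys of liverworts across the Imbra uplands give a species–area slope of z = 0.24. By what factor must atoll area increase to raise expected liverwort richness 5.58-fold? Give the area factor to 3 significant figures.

1290

(A₂/A₁)^0.24 = 5.58, so A₂/A₁ = 5.58^(1/0.24) = 5.58^4.167
ln(A₂/A₁) = ln 5.58 / 0.24 = 1.7192 / 0.24 = 7.1633
A₂/A₁ = e^7.1633 ≈ 1291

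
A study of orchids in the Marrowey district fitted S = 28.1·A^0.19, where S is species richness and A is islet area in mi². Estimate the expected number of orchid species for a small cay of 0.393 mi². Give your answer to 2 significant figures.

24

S = 28.1 × 0.393^0.19
ln S = ln 28.1 + 0.19 × ln 0.393 = 3.3358 + 0.19 × -0.9339 = 3.1583
S = e^3.1583 ≈ 23.53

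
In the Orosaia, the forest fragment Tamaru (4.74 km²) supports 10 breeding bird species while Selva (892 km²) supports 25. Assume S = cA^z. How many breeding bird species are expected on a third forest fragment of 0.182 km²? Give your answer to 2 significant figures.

5.7

z = ln(25/10) / ln(892/4.74) = 0.9163 / 5.2374 = 0.1750
c = 10 / 4.74^0.1750 = 10 / 1.313 = 7.617
S₃ = 7.617 × 0.182^0.1750 = 7.617 × 0.7422 ≈ 5.654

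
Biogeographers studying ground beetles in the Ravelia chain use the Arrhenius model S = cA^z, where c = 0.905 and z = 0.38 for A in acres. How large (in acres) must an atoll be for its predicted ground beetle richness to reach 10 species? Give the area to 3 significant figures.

10 = 0.905 × A^0.38  ⇒  A^0.38 = 10/0.905 = 11.05
ln A = ln(11.05) / 0.38 = 2.4024 / 0.38 = 6.3221
A = e^6.3221 ≈ 556.8 acres

557 acres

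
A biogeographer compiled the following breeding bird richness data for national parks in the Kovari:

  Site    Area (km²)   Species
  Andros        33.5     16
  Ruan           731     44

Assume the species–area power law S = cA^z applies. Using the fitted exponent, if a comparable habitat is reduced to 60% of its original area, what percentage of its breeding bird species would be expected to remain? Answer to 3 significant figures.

84.6%

z = ln(44/16) / ln(731/33.5) = 1.0116 / 3.0829 = 0.3281
S_new/S_old = (A_new/A_old)^z = 0.6^0.3281 = exp(0.3281 × -0.5108) = 0.8457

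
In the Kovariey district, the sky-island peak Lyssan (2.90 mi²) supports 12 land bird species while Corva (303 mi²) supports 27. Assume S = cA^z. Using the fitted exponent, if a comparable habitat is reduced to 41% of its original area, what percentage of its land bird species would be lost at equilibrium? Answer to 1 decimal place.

z = ln(27/12) / ln(303/2.9) = 0.8109 / 4.6490 = 0.1744
S_new/S_old = (A_new/A_old)^z = 0.41^0.1744 = exp(0.1744 × -0.8916) = 0.856
Fraction lost = 1 − 0.856 = 0.144

14.4%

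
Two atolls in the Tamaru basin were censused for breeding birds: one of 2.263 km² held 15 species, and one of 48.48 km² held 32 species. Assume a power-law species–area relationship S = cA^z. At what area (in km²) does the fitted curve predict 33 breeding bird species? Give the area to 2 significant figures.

z = ln(32/15) / ln(48.48/2.263) = 0.7577 / 3.0645 = 0.2472
c = 15 / 2.263^0.2472 = 15 / 1.224 = 12.26
A = (33/12.26)^(1/0.2472) ⇒ ln A = ln(2.692)/0.2472 = 4.0056
A = e^4.0056 ≈ 54.91 km²

55 km²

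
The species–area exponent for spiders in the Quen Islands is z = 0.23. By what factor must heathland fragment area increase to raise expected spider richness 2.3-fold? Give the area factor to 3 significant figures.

(A₂/A₁)^0.23 = 2.3, so A₂/A₁ = 2.3^(1/0.23) = 2.3^4.348
ln(A₂/A₁) = ln 2.3 / 0.23 = 0.8329 / 0.23 = 3.6213
A₂/A₁ = e^3.6213 ≈ 37.39

37.4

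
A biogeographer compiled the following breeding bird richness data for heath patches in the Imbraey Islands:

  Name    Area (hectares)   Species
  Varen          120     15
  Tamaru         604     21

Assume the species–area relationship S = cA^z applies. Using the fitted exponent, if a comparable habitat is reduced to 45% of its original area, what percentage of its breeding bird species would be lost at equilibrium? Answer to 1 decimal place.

15.3%

z = ln(21/15) / ln(604/120) = 0.3365 / 1.6161 = 0.2082
S_new/S_old = (A_new/A_old)^z = 0.45^0.2082 = exp(0.2082 × -0.7985) = 0.8468
Fraction lost = 1 − 0.8468 = 0.1532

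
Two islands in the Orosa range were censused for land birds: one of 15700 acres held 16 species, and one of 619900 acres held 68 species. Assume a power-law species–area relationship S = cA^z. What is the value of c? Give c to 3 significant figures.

0.357

z = ln(S₂/S₁) / ln(A₂/A₁) = ln(68/16) / ln(619900/15700) = 1.4469 / 3.6759 = 0.3936
c = S₁ / A₁^z = 16 / 15700^0.3936 = 16 / 44.83 = 0.3569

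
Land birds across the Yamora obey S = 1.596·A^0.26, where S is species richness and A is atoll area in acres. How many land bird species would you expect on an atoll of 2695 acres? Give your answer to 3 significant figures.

S = 1.596 × 2695^0.26
ln S = ln 1.596 + 0.26 × ln 2695 = 0.4675 + 0.26 × 7.8992 = 2.5213
S = e^2.5213 ≈ 12.44

12.4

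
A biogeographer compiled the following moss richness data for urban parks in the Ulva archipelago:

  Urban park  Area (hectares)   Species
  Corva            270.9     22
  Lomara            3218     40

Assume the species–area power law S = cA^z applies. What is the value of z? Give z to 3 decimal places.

0.242

Taking logs: ln S = ln c + z ln A, so z = (ln S₂ − ln S₁)/(ln A₂ − ln A₁).
z = ln(40/22) / ln(3218/270.9) = ln(1.818) / ln(11.88) = 0.5978 / 2.4748 = 0.2416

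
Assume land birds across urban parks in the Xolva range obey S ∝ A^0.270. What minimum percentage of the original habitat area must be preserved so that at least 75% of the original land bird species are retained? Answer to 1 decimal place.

34.5%

Need (A_new/A_old)^0.27 = 0.75, so A_new/A_old = 0.75^(1/0.27) = 0.75^3.704
ln(A_new/A_old) = ln 0.75 / 0.27 = -0.2877 / 0.27 = -1.0655
A_new/A_old = e^-1.0655 ≈ 0.3446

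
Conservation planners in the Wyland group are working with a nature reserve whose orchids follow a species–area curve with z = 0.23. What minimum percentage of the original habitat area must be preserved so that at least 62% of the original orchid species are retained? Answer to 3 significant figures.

Need (A_new/A_old)^0.23 = 0.62, so A_new/A_old = 0.62^(1/0.23) = 0.62^4.348
ln(A_new/A_old) = ln 0.62 / 0.23 = -0.4780 / 0.23 = -2.0784
A_new/A_old = e^-2.0784 ≈ 0.1251

12.5%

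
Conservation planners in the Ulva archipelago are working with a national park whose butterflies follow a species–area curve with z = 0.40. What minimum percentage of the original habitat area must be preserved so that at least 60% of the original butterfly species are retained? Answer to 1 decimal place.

Need (A_new/A_old)^0.4 = 0.6, so A_new/A_old = 0.6^(1/0.4) = 0.6^2.5
ln(A_new/A_old) = ln 0.6 / 0.4 = -0.5108 / 0.4 = -1.2771
A_new/A_old = e^-1.2771 ≈ 0.2789

27.9%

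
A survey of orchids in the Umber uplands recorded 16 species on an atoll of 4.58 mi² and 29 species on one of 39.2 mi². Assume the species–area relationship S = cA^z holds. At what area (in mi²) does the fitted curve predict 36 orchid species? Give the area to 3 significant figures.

z = ln(29/16) / ln(39.2/4.58) = 0.5947 / 2.1470 = 0.2770
c = 16 / 4.58^0.2770 = 16 / 1.524 = 10.5
A = (36/10.5)^(1/0.2770) ⇒ ln A = ln(3.43)/0.2770 = 4.4493
A = e^4.4493 ≈ 85.56 mi²

85.6 mi²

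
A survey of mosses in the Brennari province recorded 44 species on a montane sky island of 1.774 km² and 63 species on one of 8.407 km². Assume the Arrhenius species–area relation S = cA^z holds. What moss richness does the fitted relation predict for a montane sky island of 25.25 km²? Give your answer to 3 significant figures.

81.2

z = ln(63/44) / ln(8.407/1.774) = 0.3589 / 1.5558 = 0.2307
c = 44 / 1.774^0.2307 = 44 / 1.141 = 38.55
S₃ = 38.55 × 25.25^0.2307 = 38.55 × 2.106 ≈ 81.2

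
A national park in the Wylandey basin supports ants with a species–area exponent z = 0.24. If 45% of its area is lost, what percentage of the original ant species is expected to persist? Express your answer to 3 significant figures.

S_new/S_old = (A_new/A_old)^z = 0.55^0.24
= exp(0.24 × ln 0.55) = exp(0.24 × -0.5978) = exp(-0.1435) ≈ 0.8663

86.6%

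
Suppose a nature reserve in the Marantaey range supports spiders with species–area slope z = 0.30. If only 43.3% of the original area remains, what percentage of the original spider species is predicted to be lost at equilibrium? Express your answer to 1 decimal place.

S_new/S_old = (A_new/A_old)^z = 0.433^0.3
= exp(0.3 × ln 0.433) = exp(0.3 × -0.8370) = exp(-0.2511) ≈ 0.7779
Fraction lost = 1 − 0.7779 = 0.2221

22.2%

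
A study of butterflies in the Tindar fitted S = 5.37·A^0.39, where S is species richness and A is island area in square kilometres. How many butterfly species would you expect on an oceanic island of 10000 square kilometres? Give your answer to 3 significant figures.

195

S = 5.37 × 10000^0.39 = 5.37 × 36.31 ≈ 195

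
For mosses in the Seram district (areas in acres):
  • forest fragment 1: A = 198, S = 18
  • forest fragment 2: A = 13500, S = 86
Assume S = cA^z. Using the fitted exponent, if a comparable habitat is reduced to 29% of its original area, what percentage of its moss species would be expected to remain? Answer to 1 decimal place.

63.2%

z = ln(86/18) / ln(13500/198) = 1.5640 / 4.2222 = 0.3704
S_new/S_old = (A_new/A_old)^z = 0.29^0.3704 = exp(0.3704 × -1.2379) = 0.6322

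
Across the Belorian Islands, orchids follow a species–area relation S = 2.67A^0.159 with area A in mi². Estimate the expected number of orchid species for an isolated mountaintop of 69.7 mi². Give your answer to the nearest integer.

S = 2.67 × 69.7^0.159
ln S = ln 2.67 + 0.159 × ln 69.7 = 0.9821 + 0.159 × 4.2442 = 1.6569
S = e^1.6569 ≈ 5.243

5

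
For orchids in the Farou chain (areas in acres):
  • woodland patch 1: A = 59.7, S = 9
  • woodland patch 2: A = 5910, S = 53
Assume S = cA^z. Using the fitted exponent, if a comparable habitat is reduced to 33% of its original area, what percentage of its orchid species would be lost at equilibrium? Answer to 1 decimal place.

z = ln(53/9) / ln(5910/59.7) = 1.7731 / 4.5951 = 0.3859
S_new/S_old = (A_new/A_old)^z = 0.33^0.3859 = exp(0.3859 × -1.1087) = 0.6519
Fraction lost = 1 − 0.6519 = 0.3481

34.8%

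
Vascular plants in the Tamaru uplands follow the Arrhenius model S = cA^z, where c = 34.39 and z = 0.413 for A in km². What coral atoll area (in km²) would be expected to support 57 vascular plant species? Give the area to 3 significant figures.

57 = 34.39 × A^0.413  ⇒  A^0.413 = 57/34.39 = 1.657
ln A = ln(1.657) / 0.413 = 0.5053 / 0.413 = 1.2235
A = e^1.2235 ≈ 3.399 km²

3.40 km²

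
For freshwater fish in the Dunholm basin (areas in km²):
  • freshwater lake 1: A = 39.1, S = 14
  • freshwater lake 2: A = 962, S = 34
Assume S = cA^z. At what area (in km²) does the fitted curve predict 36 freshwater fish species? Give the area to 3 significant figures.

z = ln(34/14) / ln(962/39.1) = 0.8873 / 3.2029 = 0.2770
c = 14 / 39.1^0.2770 = 14 / 2.761 = 5.07
A = (36/5.07)^(1/0.2770) ⇒ ln A = ln(7.1)/0.2770 = 7.0753
A = e^7.0753 ≈ 1182 km²

1180 km²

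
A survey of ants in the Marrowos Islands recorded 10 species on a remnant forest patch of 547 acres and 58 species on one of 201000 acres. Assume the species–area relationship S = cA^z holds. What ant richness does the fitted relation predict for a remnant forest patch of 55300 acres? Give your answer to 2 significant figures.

40

z = ln(58/10) / ln(201000/547) = 1.7579 / 5.9066 = 0.2976
c = 10 / 547^0.2976 = 10 / 6.529 = 1.532
S₃ = 1.532 × 55300^0.2976 = 1.532 × 25.79 ≈ 39.5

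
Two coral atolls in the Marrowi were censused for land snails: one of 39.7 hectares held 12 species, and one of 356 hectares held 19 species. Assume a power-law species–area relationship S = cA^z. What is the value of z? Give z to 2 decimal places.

0.21

Taking logs: ln S = ln c + z ln A, so z = (ln S₂ − ln S₁)/(ln A₂ − ln A₁).
z = ln(19/12) / ln(356/39.7) = ln(1.583) / ln(8.967) = 0.4595 / 2.1936 = 0.2095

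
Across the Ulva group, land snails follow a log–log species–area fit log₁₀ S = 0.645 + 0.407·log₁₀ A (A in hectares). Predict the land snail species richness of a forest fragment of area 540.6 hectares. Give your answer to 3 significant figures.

S = 4.416 × 540.6^0.407
ln S = ln 4.416 + 0.407 × ln 540.6 = 1.4852 + 0.407 × 6.2927 = 4.0463
S = e^4.0463 ≈ 57.18

57.2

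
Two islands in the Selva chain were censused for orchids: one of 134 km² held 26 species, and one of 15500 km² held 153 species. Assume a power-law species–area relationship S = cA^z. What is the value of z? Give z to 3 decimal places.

0.373

Taking logs: ln S = ln c + z ln A, so z = (ln S₂ − ln S₁)/(ln A₂ − ln A₁).
z = ln(153/26) / ln(15500/134) = ln(5.885) / ln(115.7) = 1.7723 / 4.7508 = 0.3731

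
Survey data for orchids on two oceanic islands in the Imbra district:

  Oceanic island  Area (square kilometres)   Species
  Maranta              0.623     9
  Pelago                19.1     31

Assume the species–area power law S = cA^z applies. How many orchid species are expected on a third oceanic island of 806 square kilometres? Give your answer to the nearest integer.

120

z = ln(31/9) / ln(19.1/0.623) = 1.2368 / 3.4229 = 0.3613
c = 9 / 0.623^0.3613 = 9 / 0.8428 = 10.68
S₃ = 10.68 × 806^0.3613 = 10.68 × 11.22 ≈ 119.8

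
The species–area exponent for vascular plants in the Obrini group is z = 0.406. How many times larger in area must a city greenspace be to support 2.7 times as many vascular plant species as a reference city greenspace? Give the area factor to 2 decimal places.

11.55

(A₂/A₁)^0.406 = 2.7, so A₂/A₁ = 2.7^(1/0.406) = 2.7^2.463
ln(A₂/A₁) = ln 2.7 / 0.406 = 0.9933 / 0.406 = 2.4464
A₂/A₁ = e^2.4464 ≈ 11.55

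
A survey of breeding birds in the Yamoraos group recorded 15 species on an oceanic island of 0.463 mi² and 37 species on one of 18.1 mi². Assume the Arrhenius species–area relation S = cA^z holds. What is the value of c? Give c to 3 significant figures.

z = ln(S₂/S₁) / ln(A₂/A₁) = ln(37/15) / ln(18.1/0.463) = 0.9029 / 3.6659 = 0.2463
c = S₁ / A₁^z = 15 / 0.463^0.2463 = 15 / 0.8273 = 18.13

18.1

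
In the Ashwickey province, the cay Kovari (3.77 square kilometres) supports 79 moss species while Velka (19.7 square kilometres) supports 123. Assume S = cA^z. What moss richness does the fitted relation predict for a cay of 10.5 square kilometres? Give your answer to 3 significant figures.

z = ln(123/79) / ln(19.7/3.77) = 0.4427 / 1.6535 = 0.2678
c = 79 / 3.77^0.2678 = 79 / 1.427 = 55.37
S₃ = 55.37 × 10.5^0.2678 = 55.37 × 1.877 ≈ 103.9

104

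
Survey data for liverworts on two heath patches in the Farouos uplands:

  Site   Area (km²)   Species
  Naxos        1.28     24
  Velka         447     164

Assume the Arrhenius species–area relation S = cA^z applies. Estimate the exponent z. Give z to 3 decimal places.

Taking logs: ln S = ln c + z ln A, so z = (ln S₂ − ln S₁)/(ln A₂ − ln A₁).
z = ln(164/24) / ln(447/1.28) = ln(6.833) / ln(349.2) = 1.9218 / 5.8557 = 0.3282

0.328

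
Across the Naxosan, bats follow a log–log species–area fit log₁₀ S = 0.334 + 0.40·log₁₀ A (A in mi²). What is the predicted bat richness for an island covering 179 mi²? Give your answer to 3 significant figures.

S = 2.158 × 179^0.4
ln S = ln 2.158 + 0.4 × ln 179 = 0.7691 + 0.4 × 5.1874 = 2.8440
S = e^2.8440 ≈ 17.18

17.2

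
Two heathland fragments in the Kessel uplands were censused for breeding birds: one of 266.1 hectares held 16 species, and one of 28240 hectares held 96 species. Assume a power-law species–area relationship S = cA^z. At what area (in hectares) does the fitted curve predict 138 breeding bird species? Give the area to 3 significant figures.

z = ln(96/16) / ln(28240/266.1) = 1.7918 / 4.6646 = 0.3841
c = 16 / 266.1^0.3841 = 16 / 8.541 = 1.873
A = (138/1.873)^(1/0.3841) ⇒ ln A = ln(73.66)/0.3841 = 11.1933
A = e^11.1933 ≈ 72640 hectares

72600 hectares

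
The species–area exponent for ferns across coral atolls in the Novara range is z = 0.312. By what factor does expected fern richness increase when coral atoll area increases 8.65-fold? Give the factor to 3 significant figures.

1.96

S₂/S₁ = (A₂/A₁)^z = 8.65^0.312
ln(S₂/S₁) = 0.312 × ln 8.65 = 0.312 × 2.1576 = 0.6732
S₂/S₁ = e^0.6732 ≈ 1.96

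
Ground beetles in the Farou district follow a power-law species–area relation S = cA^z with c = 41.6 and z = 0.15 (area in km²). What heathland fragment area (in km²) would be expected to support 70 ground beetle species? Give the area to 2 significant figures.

32 km²

70 = 41.6 × A^0.15  ⇒  A^0.15 = 70/41.6 = 1.683
ln A = ln(1.683) / 0.15 = 0.5204 / 0.15 = 3.4693
A = e^3.4693 ≈ 32.11 km²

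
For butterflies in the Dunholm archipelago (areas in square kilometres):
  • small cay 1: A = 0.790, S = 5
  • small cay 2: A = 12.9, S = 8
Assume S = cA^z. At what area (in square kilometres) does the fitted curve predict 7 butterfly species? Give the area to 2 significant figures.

z = ln(8/5) / ln(12.9/0.79) = 0.4700 / 2.7929 = 0.1683
c = 5 / 0.79^0.1683 = 5 / 0.9611 = 5.202
A = (7/5.202)^(1/0.1683) ⇒ ln A = ln(1.346)/0.1683 = 1.7637
A = e^1.7637 ≈ 5.834 square kilometres

5.8 square kilometres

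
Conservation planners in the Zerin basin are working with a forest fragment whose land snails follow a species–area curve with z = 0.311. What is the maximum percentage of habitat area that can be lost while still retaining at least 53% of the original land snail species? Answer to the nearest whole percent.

87%

Need (A_new/A_old)^0.311 = 0.53, so A_new/A_old = 0.53^(1/0.311) = 0.53^3.215
ln(A_new/A_old) = ln 0.53 / 0.311 = -0.6349 / 0.311 = -2.0414
A_new/A_old = e^-2.0414 ≈ 0.1298
Fraction that can be lost = 1 − 0.1298 = 0.8702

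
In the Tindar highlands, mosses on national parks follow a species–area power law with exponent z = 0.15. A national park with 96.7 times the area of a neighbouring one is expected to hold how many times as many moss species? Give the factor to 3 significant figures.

1.99

S₂/S₁ = (A₂/A₁)^z = 96.7^0.15
ln(S₂/S₁) = 0.15 × ln 96.7 = 0.15 × 4.5716 = 0.6857
S₂/S₁ = e^0.6857 ≈ 1.985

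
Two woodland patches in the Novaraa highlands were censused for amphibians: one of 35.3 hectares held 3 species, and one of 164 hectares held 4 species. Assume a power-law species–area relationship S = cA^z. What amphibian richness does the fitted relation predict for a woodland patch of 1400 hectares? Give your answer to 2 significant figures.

6.0

z = ln(4/3) / ln(164/35.3) = 0.2877 / 1.5360 = 0.1873
c = 3 / 35.3^0.1873 = 3 / 1.949 = 1.539
S₃ = 1.539 × 1400^0.1873 = 1.539 × 3.884 ≈ 5.977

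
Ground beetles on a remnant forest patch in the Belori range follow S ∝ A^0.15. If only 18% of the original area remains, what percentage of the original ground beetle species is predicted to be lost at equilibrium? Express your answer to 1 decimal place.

S_new/S_old = (A_new/A_old)^z = 0.18^0.15
= exp(0.15 × ln 0.18) = exp(0.15 × -1.7148) = exp(-0.2572) ≈ 0.7732
Fraction lost = 1 − 0.7732 = 0.2268

22.7%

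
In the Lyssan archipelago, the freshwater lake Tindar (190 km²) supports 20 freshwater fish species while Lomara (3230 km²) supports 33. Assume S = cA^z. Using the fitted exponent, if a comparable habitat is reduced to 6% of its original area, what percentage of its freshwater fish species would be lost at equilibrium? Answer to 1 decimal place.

z = ln(33/20) / ln(3230/190) = 0.5008 / 2.8332 = 0.1768
S_new/S_old = (A_new/A_old)^z = 0.06^0.1768 = exp(0.1768 × -2.8134) = 0.6082
Fraction lost = 1 − 0.6082 = 0.3918

39.2%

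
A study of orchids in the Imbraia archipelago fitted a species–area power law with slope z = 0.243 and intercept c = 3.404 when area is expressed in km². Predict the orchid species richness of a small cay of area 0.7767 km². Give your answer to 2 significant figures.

3.2

S = 3.404 × 0.7767^0.243
ln S = ln 3.404 + 0.243 × ln 0.7767 = 1.2250 + 0.243 × -0.2527 = 1.1635
S = e^1.1635 ≈ 3.201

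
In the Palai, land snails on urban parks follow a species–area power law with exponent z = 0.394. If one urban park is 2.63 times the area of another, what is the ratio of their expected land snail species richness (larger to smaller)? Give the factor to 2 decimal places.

1.46

S₂/S₁ = (A₂/A₁)^z = 2.63^0.394
ln(S₂/S₁) = 0.394 × ln 2.63 = 0.394 × 0.9670 = 0.3810
S₂/S₁ = e^0.3810 ≈ 1.464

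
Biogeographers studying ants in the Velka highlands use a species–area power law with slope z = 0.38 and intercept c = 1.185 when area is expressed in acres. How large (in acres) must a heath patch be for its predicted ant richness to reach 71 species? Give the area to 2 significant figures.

48000 acres

71 = 1.185 × A^0.38  ⇒  A^0.38 = 71/1.185 = 59.92
ln A = ln(59.92) / 0.38 = 4.0929 / 0.38 = 10.7709
A = e^10.7709 ≈ 47614 acres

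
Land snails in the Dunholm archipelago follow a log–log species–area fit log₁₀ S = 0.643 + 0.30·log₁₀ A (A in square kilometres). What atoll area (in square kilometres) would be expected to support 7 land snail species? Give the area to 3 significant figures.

7 = 4.395 × A^0.3  ⇒  A^0.3 = 7/4.395 = 1.593
ln A = ln(1.593) / 0.3 = 0.4653 / 0.3 = 1.5512
A = e^1.5512 ≈ 4.717 square kilometres

4.72 square kilometres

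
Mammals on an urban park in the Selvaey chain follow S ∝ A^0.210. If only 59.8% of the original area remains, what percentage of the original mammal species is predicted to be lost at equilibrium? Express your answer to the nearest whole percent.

S_new/S_old = (A_new/A_old)^z = 0.598^0.21
= exp(0.21 × ln 0.598) = exp(0.21 × -0.5142) = exp(-0.1080) ≈ 0.8977
Fraction lost = 1 − 0.8977 = 0.1023

10%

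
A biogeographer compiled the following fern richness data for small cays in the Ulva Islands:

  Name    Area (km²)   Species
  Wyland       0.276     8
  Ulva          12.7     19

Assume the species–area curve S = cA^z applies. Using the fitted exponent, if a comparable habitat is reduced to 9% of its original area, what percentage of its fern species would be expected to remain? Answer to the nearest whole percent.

58%

z = ln(19/8) / ln(12.7/0.276) = 0.8650 / 3.8290 = 0.2259
S_new/S_old = (A_new/A_old)^z = 0.09^0.2259 = exp(0.2259 × -2.4079) = 0.5804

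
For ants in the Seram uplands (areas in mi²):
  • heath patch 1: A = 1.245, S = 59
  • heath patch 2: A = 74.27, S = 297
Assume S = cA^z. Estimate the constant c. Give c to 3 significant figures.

z = ln(S₂/S₁) / ln(A₂/A₁) = ln(297/59) / ln(74.27/1.245) = 1.6162 / 4.0886 = 0.3953
c = S₁ / A₁^z = 59 / 1.245^0.3953 = 59 / 1.09 = 54.1

54.1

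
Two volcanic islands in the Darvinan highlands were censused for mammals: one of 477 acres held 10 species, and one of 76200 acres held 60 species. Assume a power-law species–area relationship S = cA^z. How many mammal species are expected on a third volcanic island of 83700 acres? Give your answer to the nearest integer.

62

z = ln(60/10) / ln(76200/477) = 1.7918 / 5.0736 = 0.3532
c = 10 / 477^0.3532 = 10 / 8.829 = 1.133
S₃ = 1.133 × 83700^0.3532 = 1.133 × 54.76 ≈ 62.02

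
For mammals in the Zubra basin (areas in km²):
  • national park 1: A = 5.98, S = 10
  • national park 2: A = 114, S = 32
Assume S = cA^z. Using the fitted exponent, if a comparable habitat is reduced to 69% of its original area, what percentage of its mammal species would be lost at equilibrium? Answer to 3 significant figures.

z = ln(32/10) / ln(114/5.98) = 1.1632 / 2.9478 = 0.3946
S_new/S_old = (A_new/A_old)^z = 0.69^0.3946 = exp(0.3946 × -0.3711) = 0.8638
Fraction lost = 1 − 0.8638 = 0.1362

13.6%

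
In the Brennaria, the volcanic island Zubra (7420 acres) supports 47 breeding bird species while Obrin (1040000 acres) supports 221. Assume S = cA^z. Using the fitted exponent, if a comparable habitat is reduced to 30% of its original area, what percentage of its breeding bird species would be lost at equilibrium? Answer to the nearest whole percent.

z = ln(221/47) / ln(1040000/7420) = 1.5480 / 4.9428 = 0.3132
S_new/S_old = (A_new/A_old)^z = 0.3^0.3132 = exp(0.3132 × -1.2040) = 0.6859
Fraction lost = 1 − 0.6859 = 0.3141

31%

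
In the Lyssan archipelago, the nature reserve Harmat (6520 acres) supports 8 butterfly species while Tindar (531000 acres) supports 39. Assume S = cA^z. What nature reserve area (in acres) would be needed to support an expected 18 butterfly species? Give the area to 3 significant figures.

z = ln(39/8) / ln(531000/6520) = 1.5841 / 4.3999 = 0.3600
c = 8 / 6520^0.3600 = 8 / 23.62 = 0.3387
A = (18/0.3387)^(1/0.3600) ⇒ ln A = ln(53.14)/0.3600 = 11.0350
A = e^11.0350 ≈ 62006 acres

62000 acres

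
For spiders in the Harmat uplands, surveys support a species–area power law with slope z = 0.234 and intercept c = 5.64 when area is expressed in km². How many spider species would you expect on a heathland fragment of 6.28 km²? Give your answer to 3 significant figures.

S = 5.64 × 6.28^0.234
ln S = ln 5.64 + 0.234 × ln 6.28 = 1.7299 + 0.234 × 1.8374 = 2.1598
S = e^2.1598 ≈ 8.67

8.67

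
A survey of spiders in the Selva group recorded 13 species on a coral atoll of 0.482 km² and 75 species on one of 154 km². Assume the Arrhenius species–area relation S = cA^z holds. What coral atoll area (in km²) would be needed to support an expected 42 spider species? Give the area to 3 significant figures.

z = ln(75/13) / ln(154/0.482) = 1.7525 / 5.7668 = 0.3039
c = 13 / 0.482^0.3039 = 13 / 0.8011 = 16.23
A = (42/16.23)^(1/0.3039) ⇒ ln A = ln(2.588)/0.3039 = 3.1290
A = e^3.1290 ≈ 22.85 km²

22.9 km²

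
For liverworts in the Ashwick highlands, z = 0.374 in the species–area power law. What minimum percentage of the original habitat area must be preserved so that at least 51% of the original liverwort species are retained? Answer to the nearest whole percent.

Need (A_new/A_old)^0.374 = 0.51, so A_new/A_old = 0.51^(1/0.374) = 0.51^2.674
ln(A_new/A_old) = ln 0.51 / 0.374 = -0.6733 / 0.374 = -1.8004
A_new/A_old = e^-1.8004 ≈ 0.1652

17%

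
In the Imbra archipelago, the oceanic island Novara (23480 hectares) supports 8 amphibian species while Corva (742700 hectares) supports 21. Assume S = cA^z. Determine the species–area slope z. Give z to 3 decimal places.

Taking logs: ln S = ln c + z ln A, so z = (ln S₂ − ln S₁)/(ln A₂ − ln A₁).
z = ln(21/8) / ln(742700/23480) = ln(2.625) / ln(31.63) = 0.9651 / 3.4541 = 0.2794

0.279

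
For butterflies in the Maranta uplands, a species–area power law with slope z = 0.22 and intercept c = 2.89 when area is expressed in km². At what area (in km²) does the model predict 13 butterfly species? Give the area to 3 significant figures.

13 = 2.89 × A^0.22  ⇒  A^0.22 = 13/2.89 = 4.498
ln A = ln(4.498) / 0.22 = 1.5037 / 0.22 = 6.8350
A = e^6.8350 ≈ 929.8 km²

930 km²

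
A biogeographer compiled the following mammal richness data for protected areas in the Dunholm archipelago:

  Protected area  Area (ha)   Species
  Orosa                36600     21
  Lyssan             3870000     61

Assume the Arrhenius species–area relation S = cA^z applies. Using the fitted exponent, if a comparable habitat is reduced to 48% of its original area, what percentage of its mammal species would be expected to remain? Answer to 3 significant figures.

z = ln(61/21) / ln(3870000/36600) = 1.0664 / 4.6610 = 0.2288
S_new/S_old = (A_new/A_old)^z = 0.48^0.2288 = exp(0.2288 × -0.7340) = 0.8454

84.5%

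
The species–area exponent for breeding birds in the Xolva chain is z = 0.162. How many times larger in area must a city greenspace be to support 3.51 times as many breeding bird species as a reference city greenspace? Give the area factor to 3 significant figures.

(A₂/A₁)^0.162 = 3.51, so A₂/A₁ = 3.51^(1/0.162) = 3.51^6.173
ln(A₂/A₁) = ln 3.51 / 0.162 = 1.2556 / 0.162 = 7.7507
A₂/A₁ = e^7.7507 ≈ 2323

2320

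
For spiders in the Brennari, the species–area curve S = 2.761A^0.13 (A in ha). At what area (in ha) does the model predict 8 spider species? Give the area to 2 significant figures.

8 = 2.761 × A^0.13  ⇒  A^0.13 = 8/2.761 = 2.898
ln A = ln(2.898) / 0.13 = 1.0638 / 0.13 = 8.1835
A = e^8.1835 ≈ 3581 ha

3600 ha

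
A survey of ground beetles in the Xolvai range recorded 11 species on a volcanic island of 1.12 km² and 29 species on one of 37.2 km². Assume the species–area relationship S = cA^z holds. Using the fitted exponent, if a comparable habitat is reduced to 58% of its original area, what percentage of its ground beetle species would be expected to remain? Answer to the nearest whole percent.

86%

z = ln(29/11) / ln(37.2/1.12) = 0.9694 / 3.5030 = 0.2767
S_new/S_old = (A_new/A_old)^z = 0.58^0.2767 = exp(0.2767 × -0.5447) = 0.8601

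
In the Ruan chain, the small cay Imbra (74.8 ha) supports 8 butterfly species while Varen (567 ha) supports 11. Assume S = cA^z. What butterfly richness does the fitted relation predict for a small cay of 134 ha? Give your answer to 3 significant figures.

8.77

z = ln(11/8) / ln(567/74.8) = 0.3185 / 2.0255 = 0.1572
c = 8 / 74.8^0.1572 = 8 / 1.971 = 4.06
S₃ = 4.06 × 134^0.1572 = 4.06 × 2.16 ≈ 8.768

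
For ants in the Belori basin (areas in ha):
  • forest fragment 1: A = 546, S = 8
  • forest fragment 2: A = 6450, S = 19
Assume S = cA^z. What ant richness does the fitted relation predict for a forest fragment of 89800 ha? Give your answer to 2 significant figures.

48

z = ln(19/8) / ln(6450/546) = 0.8650 / 2.4692 = 0.3503
c = 8 / 546^0.3503 = 8 / 9.096 = 0.8795
S₃ = 0.8795 × 89800^0.3503 = 0.8795 × 54.35 ≈ 47.8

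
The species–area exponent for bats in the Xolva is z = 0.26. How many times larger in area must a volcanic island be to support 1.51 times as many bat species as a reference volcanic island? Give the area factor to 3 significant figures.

(A₂/A₁)^0.26 = 1.51, so A₂/A₁ = 1.51^(1/0.26) = 1.51^3.846
ln(A₂/A₁) = ln 1.51 / 0.26 = 0.4121 / 0.26 = 1.5850
A₂/A₁ = e^1.5850 ≈ 4.879

4.88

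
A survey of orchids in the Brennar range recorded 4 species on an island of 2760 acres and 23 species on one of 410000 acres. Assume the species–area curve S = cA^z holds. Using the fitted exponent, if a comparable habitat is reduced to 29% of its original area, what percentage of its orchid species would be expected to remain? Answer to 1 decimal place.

z = ln(23/4) / ln(410000/2760) = 1.7492 / 5.0009 = 0.3498
S_new/S_old = (A_new/A_old)^z = 0.29^0.3498 = exp(0.3498 × -1.2379) = 0.6486

64.9%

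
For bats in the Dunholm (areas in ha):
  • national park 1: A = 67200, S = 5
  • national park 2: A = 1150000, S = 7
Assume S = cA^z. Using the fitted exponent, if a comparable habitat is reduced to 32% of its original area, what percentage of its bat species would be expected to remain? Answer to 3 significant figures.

87.4%

z = ln(7/5) / ln(1150000/67200) = 0.3365 / 2.8398 = 0.1185
S_new/S_old = (A_new/A_old)^z = 0.32^0.1185 = exp(0.1185 × -1.1394) = 0.8737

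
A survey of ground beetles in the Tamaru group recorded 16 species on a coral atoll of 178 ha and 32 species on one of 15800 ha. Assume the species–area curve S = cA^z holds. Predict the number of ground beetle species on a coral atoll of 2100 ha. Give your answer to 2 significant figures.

23

z = ln(32/16) / ln(15800/178) = 0.6931 / 4.4860 = 0.1545
c = 16 / 178^0.1545 = 16 / 2.227 = 7.185
S₃ = 7.185 × 2100^0.1545 = 7.185 × 3.261 ≈ 23.43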